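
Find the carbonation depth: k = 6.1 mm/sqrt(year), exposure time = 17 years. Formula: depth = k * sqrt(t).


depth = k * sqrt(t)
= 6.1 * sqrt(17)
= 25.15 mm

25.15


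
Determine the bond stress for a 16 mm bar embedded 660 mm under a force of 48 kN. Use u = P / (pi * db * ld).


u = P / (pi * db * ld)
= 48 * 1000 / (pi * 16 * 660)
= 1.447 MPa

1.447


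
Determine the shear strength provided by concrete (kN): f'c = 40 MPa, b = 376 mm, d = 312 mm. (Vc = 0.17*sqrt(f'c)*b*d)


Vc = 0.17 * sqrt(40) * 376 * 312 / 1000
= 126.13 kN

126.13


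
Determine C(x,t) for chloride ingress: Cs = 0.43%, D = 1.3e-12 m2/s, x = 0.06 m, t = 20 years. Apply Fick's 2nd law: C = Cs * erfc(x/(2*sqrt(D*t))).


t_seconds = 20 * 365.25 * 24 * 3600 = 631152000.0 s
arg = 0.06 / (2 * sqrt(1.3e-12 * 631152000.0))
= 1.0473
erfc(1.0473) = 0.1386
C = 0.43 * 0.1386 = 0.0596%

0.0596


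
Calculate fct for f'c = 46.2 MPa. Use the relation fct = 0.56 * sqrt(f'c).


fct = 0.56 * sqrt(46.2)
= 0.56 * 6.797
= 3.806 MPa

3.806


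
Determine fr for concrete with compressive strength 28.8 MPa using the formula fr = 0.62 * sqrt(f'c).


fr = 0.62 * sqrt(28.8)
= 3.327 MPa

3.327


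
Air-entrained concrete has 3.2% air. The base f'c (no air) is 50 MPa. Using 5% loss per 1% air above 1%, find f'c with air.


Strength loss = (3.2 - 1) * 5 = 11.0%
f'c = 50 * (1 - 11.0/100)
= 44.5 MPa

44.5


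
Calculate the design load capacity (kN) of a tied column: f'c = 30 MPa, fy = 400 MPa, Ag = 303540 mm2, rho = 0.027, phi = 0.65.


Ast = rho * Ag = 0.027 * 303540 = 8195.58 mm2
phi*Pn = 0.65 * 0.80 * (0.85 * 30 * (303540 - 8195.58) + 400 * 8195.58) / 1000
= 5620.95 kN

5620.95


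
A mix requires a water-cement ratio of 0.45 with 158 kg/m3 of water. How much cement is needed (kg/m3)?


Cement = water / (w/c)
= 158 / 0.45
= 351.1 kg/m3

351.1


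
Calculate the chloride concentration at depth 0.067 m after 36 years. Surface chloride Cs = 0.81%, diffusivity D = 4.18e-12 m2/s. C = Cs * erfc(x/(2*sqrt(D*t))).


t_seconds = 36 * 365.25 * 24 * 3600 = 1136073600.0 s
arg = 0.067 / (2 * sqrt(4.18e-12 * 1136073600.0))
= 0.4861
erfc(0.4861) = 0.4918
C = 0.81 * 0.4918 = 0.3983%

0.3983


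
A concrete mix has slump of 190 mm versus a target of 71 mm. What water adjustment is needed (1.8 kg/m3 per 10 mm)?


Difference = 71 - 190 = -119 mm
Water adjustment = -119 * 1.8 / 10 = -21.4 kg/m3

-21.4


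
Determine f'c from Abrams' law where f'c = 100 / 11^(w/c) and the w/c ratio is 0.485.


f'c = 100 / 11^0.485
= 100 / 3.199
= 31.26 MPa

31.26


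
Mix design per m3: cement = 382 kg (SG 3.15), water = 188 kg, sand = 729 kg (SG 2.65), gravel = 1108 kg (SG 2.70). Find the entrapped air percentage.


Vol cement = 382 / (3.15 * 1000) = 0.12127 m3
Vol water = 188 / 1000 = 0.188 m3
Vol sand = 729 / (2.65 * 1000) = 0.275094 m3
Vol gravel = 1108 / (2.70 * 1000) = 0.41037 m3
Total solid + water volume = 0.994735 m3
Air = (1 - 0.994735) * 100 = 0.53%

0.53


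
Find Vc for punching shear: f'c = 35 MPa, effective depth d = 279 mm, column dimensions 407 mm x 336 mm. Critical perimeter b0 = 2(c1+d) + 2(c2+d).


b0 = 2*(407 + 279) + 2*(336 + 279) = 2602 mm
Vc = 0.33 * sqrt(35) * 2602 * 279 / 1000
= 1417.29 kN

1417.29


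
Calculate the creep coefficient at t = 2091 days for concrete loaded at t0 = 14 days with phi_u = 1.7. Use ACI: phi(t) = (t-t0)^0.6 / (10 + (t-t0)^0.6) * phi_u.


dt = 2091 - 14 = 2077
phi = 2077^0.6 / (10 + 2077^0.6) * 1.7
= 1.542

1.542


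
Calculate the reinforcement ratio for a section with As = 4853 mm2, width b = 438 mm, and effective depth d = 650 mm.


rho = As / (b * d)
= 4853 / (438 * 650)
= 0.017

0.017


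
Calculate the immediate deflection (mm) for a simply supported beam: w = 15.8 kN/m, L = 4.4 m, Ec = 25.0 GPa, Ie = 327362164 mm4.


Convert: L = 4.4 m = 4400 mm, Ec = 25.0 GPa = 25000 MPa
delta = 5 * 15.8 * 4400^4 / (384 * 25000 * 327362164)
= 9.42 mm

9.42


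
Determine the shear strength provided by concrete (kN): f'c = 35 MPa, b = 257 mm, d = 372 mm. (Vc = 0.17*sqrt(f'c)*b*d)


Vc = 0.17 * sqrt(35) * 257 * 372 / 1000
= 96.15 kN

96.15


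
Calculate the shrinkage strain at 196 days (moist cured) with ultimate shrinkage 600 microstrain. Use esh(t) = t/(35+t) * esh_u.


esh(196) = 196 / (35 + 196) * 600
= 196 / 231 * 600
= 509.1 microstrain

509.1


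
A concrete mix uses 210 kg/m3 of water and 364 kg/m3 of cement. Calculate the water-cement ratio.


w/c = water / cement
w/c = 210 / 364 = 0.577

0.577


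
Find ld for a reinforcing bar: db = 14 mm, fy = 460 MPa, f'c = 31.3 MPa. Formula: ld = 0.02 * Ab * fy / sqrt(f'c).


Ab = pi * 14^2 / 4 = 153.938 mm2
ld = 0.02 * 153.938 * 460 / sqrt(31.3)
= 253.1 mm

253.1


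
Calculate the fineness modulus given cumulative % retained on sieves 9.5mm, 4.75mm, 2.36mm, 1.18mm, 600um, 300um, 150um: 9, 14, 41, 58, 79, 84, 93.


FM = sum(cumulative % retained) / 100
= 378 / 100
= 3.78

3.78


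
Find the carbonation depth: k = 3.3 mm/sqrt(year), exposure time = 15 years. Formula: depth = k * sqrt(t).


depth = k * sqrt(t)
= 3.3 * sqrt(15)
= 12.78 mm

12.78


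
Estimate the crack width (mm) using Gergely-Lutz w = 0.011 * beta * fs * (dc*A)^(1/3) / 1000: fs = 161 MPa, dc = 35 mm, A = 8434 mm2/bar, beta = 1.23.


w = 0.011 * beta * fs * (dc * A)^(1/3) / 1000
= 0.011 * 1.23 * 161 * (35 * 8434)^(1/3) / 1000
= 0.145 mm

0.145


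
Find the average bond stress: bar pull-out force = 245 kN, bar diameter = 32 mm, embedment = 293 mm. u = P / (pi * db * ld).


u = P / (pi * db * ld)
= 245 * 1000 / (pi * 32 * 293)
= 8.318 MPa

8.318


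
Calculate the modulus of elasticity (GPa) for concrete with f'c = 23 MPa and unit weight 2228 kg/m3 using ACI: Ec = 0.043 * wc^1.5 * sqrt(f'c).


Ec = 0.043 * 2228^1.5 * sqrt(23) / 1000
= 21.69 GPa

21.69


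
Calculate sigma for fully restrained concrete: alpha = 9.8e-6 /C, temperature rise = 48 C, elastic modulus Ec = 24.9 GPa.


sigma = alpha * dT * Ec
= 9.8e-6 * 48 * 24.9 * 1000
= 11.713 MPa

11.713


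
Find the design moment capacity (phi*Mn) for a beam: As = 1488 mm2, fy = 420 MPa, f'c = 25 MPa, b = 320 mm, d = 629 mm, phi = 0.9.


a = As * fy / (0.85 * f'c * b)
= 1488 * 420 / (0.85 * 25 * 320)
= 91.9059 mm
Mn = As * fy * (d - a/2) / 10^6
= 364.3811 kN-m
phi*Mn = 0.9 * 364.3811 = 327.94 kN-m

327.94


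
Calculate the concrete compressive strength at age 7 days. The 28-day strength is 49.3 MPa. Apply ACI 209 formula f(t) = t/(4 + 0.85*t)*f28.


f(7) = 7 / (4 + 0.85 * 7) * 49.3
= 7 / 9.95 * 49.3
= 34.68 MPa

34.68


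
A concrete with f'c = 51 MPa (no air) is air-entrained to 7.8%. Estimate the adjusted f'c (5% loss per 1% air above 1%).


Strength loss = (7.8 - 1) * 5 = 34.0%
f'c = 51 * (1 - 34.0/100)
= 33.66 MPa

33.66


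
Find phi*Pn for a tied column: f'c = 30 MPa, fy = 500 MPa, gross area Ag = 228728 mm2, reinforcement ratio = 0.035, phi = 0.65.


Ast = rho * Ag = 0.035 * 228728 = 8005.48 mm2
phi*Pn = 0.65 * 0.80 * (0.85 * 30 * (228728 - 8005.48) + 500 * 8005.48) / 1000
= 5008.21 kN

5008.21


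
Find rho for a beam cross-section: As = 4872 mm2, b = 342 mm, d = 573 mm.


rho = As / (b * d)
= 4872 / (342 * 573)
= 0.0249

0.0249


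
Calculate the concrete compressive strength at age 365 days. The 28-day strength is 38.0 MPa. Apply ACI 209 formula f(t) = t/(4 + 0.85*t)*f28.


f(365) = 365 / (4 + 0.85 * 365) * 38.0
= 365 / 314.25 * 38.0
= 44.14 MPa

44.14


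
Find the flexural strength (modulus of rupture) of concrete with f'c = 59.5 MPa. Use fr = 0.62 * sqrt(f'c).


fr = 0.62 * sqrt(59.5)
= 4.782 MPa

4.782


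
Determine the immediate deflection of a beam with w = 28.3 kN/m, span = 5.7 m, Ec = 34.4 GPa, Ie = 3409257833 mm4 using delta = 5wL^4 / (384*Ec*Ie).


Convert: L = 5.7 m = 5700 mm, Ec = 34.4 GPa = 34400 MPa
delta = 5 * 28.3 * 5700^4 / (384 * 34400 * 3409257833)
= 3.32 mm

3.32


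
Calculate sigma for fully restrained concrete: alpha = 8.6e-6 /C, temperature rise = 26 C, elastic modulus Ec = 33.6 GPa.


sigma = alpha * dT * Ec
= 8.6e-6 * 26 * 33.6 * 1000
= 7.513 MPa

7.513


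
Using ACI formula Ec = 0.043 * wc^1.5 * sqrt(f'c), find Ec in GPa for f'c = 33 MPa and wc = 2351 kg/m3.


Ec = 0.043 * 2351^1.5 * sqrt(33) / 1000
= 28.16 GPa

28.16


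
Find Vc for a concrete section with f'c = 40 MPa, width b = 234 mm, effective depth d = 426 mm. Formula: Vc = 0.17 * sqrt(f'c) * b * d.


Vc = 0.17 * sqrt(40) * 234 * 426 / 1000
= 107.18 kN

107.18


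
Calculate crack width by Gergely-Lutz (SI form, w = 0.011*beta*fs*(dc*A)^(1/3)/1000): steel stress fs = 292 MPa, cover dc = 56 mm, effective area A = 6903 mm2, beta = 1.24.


w = 0.011 * beta * fs * (dc * A)^(1/3) / 1000
= 0.011 * 1.24 * 292 * (56 * 6903)^(1/3) / 1000
= 0.29 mm

0.29


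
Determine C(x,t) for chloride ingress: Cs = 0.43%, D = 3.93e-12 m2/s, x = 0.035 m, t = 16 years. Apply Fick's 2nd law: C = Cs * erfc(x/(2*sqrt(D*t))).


t_seconds = 16 * 365.25 * 24 * 3600 = 504921600.0 s
arg = 0.035 / (2 * sqrt(3.93e-12 * 504921600.0))
= 0.3929
erfc(0.3929) = 0.5785
C = 0.43 * 0.5785 = 0.2488%

0.2488


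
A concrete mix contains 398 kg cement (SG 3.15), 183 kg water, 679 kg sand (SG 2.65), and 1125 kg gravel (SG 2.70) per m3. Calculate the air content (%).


Vol cement = 398 / (3.15 * 1000) = 0.126349 m3
Vol water = 183 / 1000 = 0.183 m3
Vol sand = 679 / (2.65 * 1000) = 0.256226 m3
Vol gravel = 1125 / (2.70 * 1000) = 0.416667 m3
Total solid + water volume = 0.982242 m3
Air = (1 - 0.982242) * 100 = 1.78%

1.78


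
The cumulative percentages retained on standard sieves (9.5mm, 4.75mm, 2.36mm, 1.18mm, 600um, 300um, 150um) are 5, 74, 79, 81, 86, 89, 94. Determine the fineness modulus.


FM = sum(cumulative % retained) / 100
= 508 / 100
= 5.08

5.08


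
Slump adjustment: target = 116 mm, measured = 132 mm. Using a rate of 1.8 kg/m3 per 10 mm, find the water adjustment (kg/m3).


Difference = 116 - 132 = -16 mm
Water adjustment = -16 * 1.8 / 10 = -2.9 kg/m3

-2.9


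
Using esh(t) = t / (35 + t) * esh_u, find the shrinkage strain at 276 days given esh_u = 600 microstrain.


esh(276) = 276 / (35 + 276) * 600
= 276 / 311 * 600
= 532.5 microstrain

532.5


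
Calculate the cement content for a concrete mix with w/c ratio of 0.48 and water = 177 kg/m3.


Cement = water / (w/c)
= 177 / 0.48
= 368.8 kg/m3

368.8


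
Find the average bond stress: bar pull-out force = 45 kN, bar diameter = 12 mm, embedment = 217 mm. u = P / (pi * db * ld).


u = P / (pi * db * ld)
= 45 * 1000 / (pi * 12 * 217)
= 5.501 MPa

5.501


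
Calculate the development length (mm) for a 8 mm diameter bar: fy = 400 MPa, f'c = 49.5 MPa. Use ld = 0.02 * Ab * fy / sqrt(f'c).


Ab = pi * 8^2 / 4 = 50.265 mm2
ld = 0.02 * 50.265 * 400 / sqrt(49.5)
= 57.2 mm

57.2


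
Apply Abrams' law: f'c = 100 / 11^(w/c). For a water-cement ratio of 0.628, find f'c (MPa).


f'c = 100 / 11^0.628
= 100 / 4.508
= 22.18 MPa

22.18


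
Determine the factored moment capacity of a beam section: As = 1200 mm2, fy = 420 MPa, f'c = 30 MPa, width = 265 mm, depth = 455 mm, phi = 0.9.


a = As * fy / (0.85 * f'c * b)
= 1200 * 420 / (0.85 * 30 * 265)
= 74.5838 mm
Mn = As * fy * (d - a/2) / 10^6
= 210.5249 kN-m
phi*Mn = 0.9 * 210.5249 = 189.47 kN-m

189.47


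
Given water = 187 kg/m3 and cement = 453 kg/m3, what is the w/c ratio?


w/c = water / cement
w/c = 187 / 453 = 0.413

0.413


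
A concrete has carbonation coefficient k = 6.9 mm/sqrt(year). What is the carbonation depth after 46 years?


depth = k * sqrt(t)
= 6.9 * sqrt(46)
= 46.8 mm

46.8


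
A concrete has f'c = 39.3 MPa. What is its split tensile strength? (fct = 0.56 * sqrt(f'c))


fct = 0.56 * sqrt(39.3)
= 0.56 * 6.269
= 3.511 MPa

3.511


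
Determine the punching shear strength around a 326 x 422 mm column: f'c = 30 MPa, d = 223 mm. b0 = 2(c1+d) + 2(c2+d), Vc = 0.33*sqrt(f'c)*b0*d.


b0 = 2*(326 + 223) + 2*(422 + 223) = 2388 mm
Vc = 0.33 * sqrt(30) * 2388 * 223 / 1000
= 962.53 kN

962.53


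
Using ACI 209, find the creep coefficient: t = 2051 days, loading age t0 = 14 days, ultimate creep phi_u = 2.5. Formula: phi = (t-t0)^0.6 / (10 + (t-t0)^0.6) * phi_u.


dt = 2051 - 14 = 2037
phi = 2037^0.6 / (10 + 2037^0.6) * 2.5
= 2.266

2.266


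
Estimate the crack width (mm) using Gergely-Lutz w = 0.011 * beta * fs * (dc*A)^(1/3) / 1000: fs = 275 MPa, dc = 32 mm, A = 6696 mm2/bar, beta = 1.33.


w = 0.011 * beta * fs * (dc * A)^(1/3) / 1000
= 0.011 * 1.33 * 275 * (32 * 6696)^(1/3) / 1000
= 0.241 mm

0.241


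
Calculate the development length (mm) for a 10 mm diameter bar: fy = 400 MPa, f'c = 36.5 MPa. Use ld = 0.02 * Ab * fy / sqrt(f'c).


Ab = pi * 10^2 / 4 = 78.54 mm2
ld = 0.02 * 78.54 * 400 / sqrt(36.5)
= 104.0 mm

104.0


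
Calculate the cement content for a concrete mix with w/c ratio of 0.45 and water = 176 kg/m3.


Cement = water / (w/c)
= 176 / 0.45
= 391.1 kg/m3

391.1


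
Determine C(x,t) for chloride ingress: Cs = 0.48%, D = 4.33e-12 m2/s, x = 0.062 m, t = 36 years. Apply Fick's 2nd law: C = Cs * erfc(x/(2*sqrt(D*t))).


t_seconds = 36 * 365.25 * 24 * 3600 = 1136073600.0 s
arg = 0.062 / (2 * sqrt(4.33e-12 * 1136073600.0))
= 0.442
erfc(0.442) = 0.5319
C = 0.48 * 0.5319 = 0.2553%

0.2553


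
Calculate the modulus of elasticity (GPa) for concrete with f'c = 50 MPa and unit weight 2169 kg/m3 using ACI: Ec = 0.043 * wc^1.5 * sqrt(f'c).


Ec = 0.043 * 2169^1.5 * sqrt(50) / 1000
= 30.71 GPa

30.71


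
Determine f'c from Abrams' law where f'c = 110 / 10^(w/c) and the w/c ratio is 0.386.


f'c = 110 / 10^0.386
= 110 / 2.432
= 45.23 MPa

45.23


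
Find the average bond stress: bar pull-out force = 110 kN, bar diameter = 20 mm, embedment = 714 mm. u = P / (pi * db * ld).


u = P / (pi * db * ld)
= 110 * 1000 / (pi * 20 * 714)
= 2.452 MPa

2.452


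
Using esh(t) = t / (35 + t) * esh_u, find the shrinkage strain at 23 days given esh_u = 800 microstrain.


esh(23) = 23 / (35 + 23) * 800
= 23 / 58 * 800
= 317.2 microstrain

317.2


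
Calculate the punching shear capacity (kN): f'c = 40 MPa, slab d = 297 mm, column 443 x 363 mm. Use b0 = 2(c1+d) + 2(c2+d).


b0 = 2*(443 + 297) + 2*(363 + 297) = 2800 mm
Vc = 0.33 * sqrt(40) * 2800 * 297 / 1000
= 1735.64 kN

1735.64


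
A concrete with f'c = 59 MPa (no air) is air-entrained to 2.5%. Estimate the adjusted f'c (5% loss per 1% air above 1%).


Strength loss = (2.5 - 1) * 5 = 7.5%
f'c = 59 * (1 - 7.5/100)
= 54.58 MPa

54.58


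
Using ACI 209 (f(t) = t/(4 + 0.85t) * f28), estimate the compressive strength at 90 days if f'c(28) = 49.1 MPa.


f(90) = 90 / (4 + 0.85 * 90) * 49.1
= 90 / 80.5 * 49.1
= 54.89 MPa

54.89


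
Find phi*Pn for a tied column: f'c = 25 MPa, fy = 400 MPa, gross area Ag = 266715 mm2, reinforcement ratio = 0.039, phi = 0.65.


Ast = rho * Ag = 0.039 * 266715 = 10401.885 mm2
phi*Pn = 0.65 * 0.80 * (0.85 * 25 * (266715 - 10401.885) + 400 * 10401.885) / 1000
= 4995.85 kN

4995.85


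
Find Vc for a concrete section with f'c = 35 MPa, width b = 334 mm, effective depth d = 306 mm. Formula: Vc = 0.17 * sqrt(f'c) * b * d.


Vc = 0.17 * sqrt(35) * 334 * 306 / 1000
= 102.79 kN

102.79


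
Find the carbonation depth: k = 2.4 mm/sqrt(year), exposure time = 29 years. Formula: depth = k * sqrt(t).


depth = k * sqrt(t)
= 2.4 * sqrt(29)
= 12.92 mm

12.92


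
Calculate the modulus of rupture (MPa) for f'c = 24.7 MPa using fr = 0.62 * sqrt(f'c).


fr = 0.62 * sqrt(24.7)
= 3.081 MPa

3.081


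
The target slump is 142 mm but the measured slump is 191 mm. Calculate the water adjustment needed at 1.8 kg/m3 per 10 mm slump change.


Difference = 142 - 191 = -49 mm
Water adjustment = -49 * 1.8 / 10 = -8.8 kg/m3

-8.8


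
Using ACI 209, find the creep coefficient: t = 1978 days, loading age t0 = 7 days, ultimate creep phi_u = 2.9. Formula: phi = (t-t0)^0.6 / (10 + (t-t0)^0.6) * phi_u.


dt = 1978 - 7 = 1971
phi = 1971^0.6 / (10 + 1971^0.6) * 2.9
= 2.623

2.623


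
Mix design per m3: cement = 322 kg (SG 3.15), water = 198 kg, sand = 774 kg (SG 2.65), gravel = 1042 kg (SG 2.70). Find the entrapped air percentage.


Vol cement = 322 / (3.15 * 1000) = 0.102222 m3
Vol water = 198 / 1000 = 0.198 m3
Vol sand = 774 / (2.65 * 1000) = 0.292075 m3
Vol gravel = 1042 / (2.70 * 1000) = 0.385926 m3
Total solid + water volume = 0.978224 m3
Air = (1 - 0.978224) * 100 = 2.18%

2.18


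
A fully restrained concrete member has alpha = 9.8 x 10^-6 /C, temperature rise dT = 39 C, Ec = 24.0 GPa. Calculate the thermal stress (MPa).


sigma = alpha * dT * Ec
= 9.8e-6 * 39 * 24.0 * 1000
= 9.173 MPa

9.173


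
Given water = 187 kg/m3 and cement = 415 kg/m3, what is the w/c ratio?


w/c = water / cement
w/c = 187 / 415 = 0.451

0.451


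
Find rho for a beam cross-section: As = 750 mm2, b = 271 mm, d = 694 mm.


rho = As / (b * d)
= 750 / (271 * 694)
= 0.004

0.004


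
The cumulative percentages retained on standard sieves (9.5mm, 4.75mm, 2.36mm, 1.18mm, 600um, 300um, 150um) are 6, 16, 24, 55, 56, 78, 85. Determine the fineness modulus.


FM = sum(cumulative % retained) / 100
= 320 / 100
= 3.2

3.2


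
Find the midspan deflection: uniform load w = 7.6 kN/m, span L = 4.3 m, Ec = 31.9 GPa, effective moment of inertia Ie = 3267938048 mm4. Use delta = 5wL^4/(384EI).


Convert: L = 4.3 m = 4300 mm, Ec = 31.9 GPa = 31900 MPa
delta = 5 * 7.6 * 4300^4 / (384 * 31900 * 3267938048)
= 0.32 mm

0.32


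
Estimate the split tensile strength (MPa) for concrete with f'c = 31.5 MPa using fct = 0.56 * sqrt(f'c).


fct = 0.56 * sqrt(31.5)
= 0.56 * 5.612
= 3.143 MPa

3.143


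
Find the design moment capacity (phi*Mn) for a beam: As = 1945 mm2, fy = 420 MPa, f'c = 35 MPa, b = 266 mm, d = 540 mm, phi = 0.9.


a = As * fy / (0.85 * f'c * b)
= 1945 * 420 / (0.85 * 35 * 266)
= 103.2287 mm
Mn = As * fy * (d - a/2) / 10^6
= 398.9623 kN-m
phi*Mn = 0.9 * 398.9623 = 359.07 kN-m

359.07


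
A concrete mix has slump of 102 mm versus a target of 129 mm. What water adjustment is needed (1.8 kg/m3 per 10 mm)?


Difference = 129 - 102 = 27 mm
Water adjustment = 27 * 1.8 / 10 = 4.9 kg/m3

4.9


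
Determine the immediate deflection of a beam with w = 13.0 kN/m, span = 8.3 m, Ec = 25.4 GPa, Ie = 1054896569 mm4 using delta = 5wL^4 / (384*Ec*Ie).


Convert: L = 8.3 m = 8300 mm, Ec = 25.4 GPa = 25400 MPa
delta = 5 * 13.0 * 8300^4 / (384 * 25400 * 1054896569)
= 29.98 mm

29.98


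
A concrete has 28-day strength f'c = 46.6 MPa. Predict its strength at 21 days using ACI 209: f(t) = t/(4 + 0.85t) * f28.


f(21) = 21 / (4 + 0.85 * 21) * 46.6
= 21 / 21.85 * 46.6
= 44.79 MPa

44.79


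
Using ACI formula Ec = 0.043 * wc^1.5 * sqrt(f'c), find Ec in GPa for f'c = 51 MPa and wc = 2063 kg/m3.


Ec = 0.043 * 2063^1.5 * sqrt(51) / 1000
= 28.77 GPa

28.77


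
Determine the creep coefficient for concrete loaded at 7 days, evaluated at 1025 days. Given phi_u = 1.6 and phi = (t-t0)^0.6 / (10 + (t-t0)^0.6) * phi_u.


dt = 1025 - 7 = 1018
phi = 1018^0.6 / (10 + 1018^0.6) * 1.6
= 1.383

1.383


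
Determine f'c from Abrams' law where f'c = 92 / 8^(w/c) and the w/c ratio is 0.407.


f'c = 92 / 8^0.407
= 92 / 2.331
= 39.47 MPa

39.47


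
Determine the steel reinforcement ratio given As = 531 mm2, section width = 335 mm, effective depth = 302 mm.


rho = As / (b * d)
= 531 / (335 * 302)
= 0.0052

0.0052


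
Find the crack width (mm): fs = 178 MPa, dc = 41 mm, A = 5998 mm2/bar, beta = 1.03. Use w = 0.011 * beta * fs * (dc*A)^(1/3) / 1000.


w = 0.011 * beta * fs * (dc * A)^(1/3) / 1000
= 0.011 * 1.03 * 178 * (41 * 5998)^(1/3) / 1000
= 0.126 mm

0.126


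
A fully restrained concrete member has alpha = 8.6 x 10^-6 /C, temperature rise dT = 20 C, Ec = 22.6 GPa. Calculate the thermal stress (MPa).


sigma = alpha * dT * Ec
= 8.6e-6 * 20 * 22.6 * 1000
= 3.887 MPa

3.887


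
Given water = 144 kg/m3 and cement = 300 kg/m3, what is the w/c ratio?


w/c = water / cement
w/c = 144 / 300 = 0.48

0.48


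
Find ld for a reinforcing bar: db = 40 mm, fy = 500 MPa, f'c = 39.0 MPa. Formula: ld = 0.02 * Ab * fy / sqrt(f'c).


Ab = pi * 40^2 / 4 = 1256.637 mm2
ld = 0.02 * 1256.637 * 500 / sqrt(39.0)
= 2012.2 mm

2012.2


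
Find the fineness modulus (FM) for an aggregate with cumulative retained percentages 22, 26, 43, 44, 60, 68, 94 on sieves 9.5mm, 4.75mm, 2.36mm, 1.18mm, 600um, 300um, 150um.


FM = sum(cumulative % retained) / 100
= 357 / 100
= 3.57

3.57


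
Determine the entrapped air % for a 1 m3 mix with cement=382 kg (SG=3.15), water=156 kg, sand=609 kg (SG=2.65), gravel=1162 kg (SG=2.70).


Vol cement = 382 / (3.15 * 1000) = 0.12127 m3
Vol water = 156 / 1000 = 0.156 m3
Vol sand = 609 / (2.65 * 1000) = 0.229811 m3
Vol gravel = 1162 / (2.70 * 1000) = 0.43037 m3
Total solid + water volume = 0.937452 m3
Air = (1 - 0.937452) * 100 = 6.25%

6.25


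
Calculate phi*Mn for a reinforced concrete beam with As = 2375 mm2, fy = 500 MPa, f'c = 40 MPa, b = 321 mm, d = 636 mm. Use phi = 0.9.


a = As * fy / (0.85 * f'c * b)
= 2375 * 500 / (0.85 * 40 * 321)
= 108.8052 mm
Mn = As * fy * (d - a/2) / 10^6
= 690.6469 kN-m
phi*Mn = 0.9 * 690.6469 = 621.58 kN-m

621.58


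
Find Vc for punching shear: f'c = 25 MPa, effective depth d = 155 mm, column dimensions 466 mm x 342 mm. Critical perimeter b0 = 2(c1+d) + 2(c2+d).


b0 = 2*(466 + 155) + 2*(342 + 155) = 2236 mm
Vc = 0.33 * sqrt(25) * 2236 * 155 / 1000
= 571.86 kN

571.86


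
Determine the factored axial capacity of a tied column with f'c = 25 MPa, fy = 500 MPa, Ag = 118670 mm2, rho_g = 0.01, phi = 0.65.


Ast = rho * Ag = 0.01 * 118670 = 1186.7 mm2
phi*Pn = 0.65 * 0.80 * (0.85 * 25 * (118670 - 1186.7) + 500 * 1186.7) / 1000
= 1606.73 kN

1606.73


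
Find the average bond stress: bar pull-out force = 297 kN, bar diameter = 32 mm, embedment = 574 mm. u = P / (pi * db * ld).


u = P / (pi * db * ld)
= 297 * 1000 / (pi * 32 * 574)
= 5.147 MPa

5.147


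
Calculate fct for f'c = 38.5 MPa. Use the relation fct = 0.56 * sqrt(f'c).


fct = 0.56 * sqrt(38.5)
= 0.56 * 6.205
= 3.475 MPa

3.475


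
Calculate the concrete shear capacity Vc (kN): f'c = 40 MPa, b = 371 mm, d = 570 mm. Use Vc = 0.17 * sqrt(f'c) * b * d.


Vc = 0.17 * sqrt(40) * 371 * 570 / 1000
= 227.37 kN

227.37


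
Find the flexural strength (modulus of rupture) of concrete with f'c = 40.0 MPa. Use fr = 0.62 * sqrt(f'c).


fr = 0.62 * sqrt(40.0)
= 3.921 MPa

3.921


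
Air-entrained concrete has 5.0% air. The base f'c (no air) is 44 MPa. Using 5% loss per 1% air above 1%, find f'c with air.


Strength loss = (5.0 - 1) * 5 = 20.0%
f'c = 44 * (1 - 20.0/100)
= 35.2 MPa

35.2


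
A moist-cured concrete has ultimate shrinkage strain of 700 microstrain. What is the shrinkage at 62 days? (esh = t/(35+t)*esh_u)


esh(62) = 62 / (35 + 62) * 700
= 62 / 97 * 700
= 447.4 microstrain

447.4


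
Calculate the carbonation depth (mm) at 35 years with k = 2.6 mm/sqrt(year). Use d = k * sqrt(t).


depth = k * sqrt(t)
= 2.6 * sqrt(35)
= 15.38 mm

15.38


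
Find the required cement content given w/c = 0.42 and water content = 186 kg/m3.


Cement = water / (w/c)
= 186 / 0.42
= 442.9 kg/m3

442.9


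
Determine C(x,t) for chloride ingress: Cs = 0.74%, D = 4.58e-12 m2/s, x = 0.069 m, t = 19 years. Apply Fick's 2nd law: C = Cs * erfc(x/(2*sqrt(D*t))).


t_seconds = 19 * 365.25 * 24 * 3600 = 599594400.0 s
arg = 0.069 / (2 * sqrt(4.58e-12 * 599594400.0))
= 0.6584
erfc(0.6584) = 0.3518
C = 0.74 * 0.3518 = 0.2604%

0.2604


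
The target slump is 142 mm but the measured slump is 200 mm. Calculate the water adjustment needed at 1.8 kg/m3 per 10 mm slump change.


Difference = 142 - 200 = -58 mm
Water adjustment = -58 * 1.8 / 10 = -10.4 kg/m3

-10.4


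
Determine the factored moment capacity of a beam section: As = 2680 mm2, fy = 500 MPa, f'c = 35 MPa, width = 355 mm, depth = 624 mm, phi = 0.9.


a = As * fy / (0.85 * f'c * b)
= 2680 * 500 / (0.85 * 35 * 355)
= 126.8789 mm
Mn = As * fy * (d - a/2) / 10^6
= 751.1511 kN-m
phi*Mn = 0.9 * 751.1511 = 676.04 kN-m

676.04


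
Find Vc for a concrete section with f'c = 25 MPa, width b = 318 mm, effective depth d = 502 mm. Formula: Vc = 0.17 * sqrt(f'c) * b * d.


Vc = 0.17 * sqrt(25) * 318 * 502 / 1000
= 135.69 kN

135.69


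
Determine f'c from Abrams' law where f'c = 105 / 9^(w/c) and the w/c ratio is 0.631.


f'c = 105 / 9^0.631
= 105 / 4.001
= 26.25 MPa

26.25


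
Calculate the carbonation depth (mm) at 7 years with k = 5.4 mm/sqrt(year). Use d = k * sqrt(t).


depth = k * sqrt(t)
= 5.4 * sqrt(7)
= 14.29 mm

14.29


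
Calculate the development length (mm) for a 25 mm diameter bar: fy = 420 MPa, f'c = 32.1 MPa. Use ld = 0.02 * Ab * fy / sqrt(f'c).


Ab = pi * 25^2 / 4 = 490.874 mm2
ld = 0.02 * 490.874 * 420 / sqrt(32.1)
= 727.8 mm

727.8


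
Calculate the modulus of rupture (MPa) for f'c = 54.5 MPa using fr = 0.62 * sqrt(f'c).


fr = 0.62 * sqrt(54.5)
= 4.577 MPa

4.577


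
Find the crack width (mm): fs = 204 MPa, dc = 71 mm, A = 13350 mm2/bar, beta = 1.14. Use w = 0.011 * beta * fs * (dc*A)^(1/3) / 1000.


w = 0.011 * beta * fs * (dc * A)^(1/3) / 1000
= 0.011 * 1.14 * 204 * (71 * 13350)^(1/3) / 1000
= 0.251 mm

0.251


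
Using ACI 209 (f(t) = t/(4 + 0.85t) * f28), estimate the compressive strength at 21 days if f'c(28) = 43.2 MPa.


f(21) = 21 / (4 + 0.85 * 21) * 43.2
= 21 / 21.85 * 43.2
= 41.52 MPa

41.52


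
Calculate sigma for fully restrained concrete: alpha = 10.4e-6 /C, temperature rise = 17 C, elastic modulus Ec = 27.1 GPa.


sigma = alpha * dT * Ec
= 10.4e-6 * 17 * 27.1 * 1000
= 4.791 MPa

4.791


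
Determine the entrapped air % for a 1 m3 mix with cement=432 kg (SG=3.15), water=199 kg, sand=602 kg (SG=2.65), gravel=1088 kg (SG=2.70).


Vol cement = 432 / (3.15 * 1000) = 0.137143 m3
Vol water = 199 / 1000 = 0.199 m3
Vol sand = 602 / (2.65 * 1000) = 0.22717 m3
Vol gravel = 1088 / (2.70 * 1000) = 0.402963 m3
Total solid + water volume = 0.966276 m3
Air = (1 - 0.966276) * 100 = 3.37%

3.37


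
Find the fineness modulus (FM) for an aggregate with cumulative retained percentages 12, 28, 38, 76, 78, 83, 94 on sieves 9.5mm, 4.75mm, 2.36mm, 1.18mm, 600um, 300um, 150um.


FM = sum(cumulative % retained) / 100
= 409 / 100
= 4.09

4.09


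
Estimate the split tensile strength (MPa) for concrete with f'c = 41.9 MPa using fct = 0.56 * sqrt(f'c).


fct = 0.56 * sqrt(41.9)
= 0.56 * 6.473
= 3.625 MPa

3.625


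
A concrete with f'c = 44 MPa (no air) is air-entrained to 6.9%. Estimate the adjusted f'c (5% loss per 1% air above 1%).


Strength loss = (6.9 - 1) * 5 = 29.5%
f'c = 44 * (1 - 29.5/100)
= 31.02 MPa

31.02


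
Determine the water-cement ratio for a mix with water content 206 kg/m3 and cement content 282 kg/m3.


w/c = water / cement
w/c = 206 / 282 = 0.73

0.73


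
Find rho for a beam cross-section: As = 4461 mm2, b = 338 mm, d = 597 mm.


rho = As / (b * d)
= 4461 / (338 * 597)
= 0.0221

0.0221


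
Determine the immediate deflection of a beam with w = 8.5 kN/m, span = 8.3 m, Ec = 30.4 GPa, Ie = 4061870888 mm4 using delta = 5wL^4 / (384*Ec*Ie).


Convert: L = 8.3 m = 8300 mm, Ec = 30.4 GPa = 30400 MPa
delta = 5 * 8.5 * 8300^4 / (384 * 30400 * 4061870888)
= 4.25 mm

4.25


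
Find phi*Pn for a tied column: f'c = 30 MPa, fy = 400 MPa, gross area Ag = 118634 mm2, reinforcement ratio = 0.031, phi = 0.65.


Ast = rho * Ag = 0.031 * 118634 = 3677.654 mm2
phi*Pn = 0.65 * 0.80 * (0.85 * 30 * (118634 - 3677.654) + 400 * 3677.654) / 1000
= 2289.27 kN

2289.27


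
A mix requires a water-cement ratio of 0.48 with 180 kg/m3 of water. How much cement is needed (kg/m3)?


Cement = water / (w/c)
= 180 / 0.48
= 375.0 kg/m3

375.0


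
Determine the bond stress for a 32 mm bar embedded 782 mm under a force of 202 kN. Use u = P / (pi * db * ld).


u = P / (pi * db * ld)
= 202 * 1000 / (pi * 32 * 782)
= 2.569 MPa

2.569


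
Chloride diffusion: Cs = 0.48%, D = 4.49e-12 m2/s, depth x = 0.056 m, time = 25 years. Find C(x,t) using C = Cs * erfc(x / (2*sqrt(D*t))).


t_seconds = 25 * 365.25 * 24 * 3600 = 788940000.0 s
arg = 0.056 / (2 * sqrt(4.49e-12 * 788940000.0))
= 0.4704
erfc(0.4704) = 0.5058
C = 0.48 * 0.5058 = 0.2428%

0.2428


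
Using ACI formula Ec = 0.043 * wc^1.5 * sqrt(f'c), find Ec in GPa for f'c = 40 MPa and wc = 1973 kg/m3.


Ec = 0.043 * 1973^1.5 * sqrt(40) / 1000
= 23.83 GPa

23.83


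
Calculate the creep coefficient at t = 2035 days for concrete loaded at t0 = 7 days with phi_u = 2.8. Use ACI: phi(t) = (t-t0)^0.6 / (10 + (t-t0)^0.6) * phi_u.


dt = 2035 - 7 = 2028
phi = 2028^0.6 / (10 + 2028^0.6) * 2.8
= 2.537

2.537


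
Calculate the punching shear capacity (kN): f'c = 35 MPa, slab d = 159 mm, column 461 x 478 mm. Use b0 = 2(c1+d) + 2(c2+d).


b0 = 2*(461 + 159) + 2*(478 + 159) = 2514 mm
Vc = 0.33 * sqrt(35) * 2514 * 159 / 1000
= 780.39 kN

780.39


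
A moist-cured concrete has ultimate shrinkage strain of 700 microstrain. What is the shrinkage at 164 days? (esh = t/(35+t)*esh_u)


esh(164) = 164 / (35 + 164) * 700
= 164 / 199 * 700
= 576.9 microstrain

576.9


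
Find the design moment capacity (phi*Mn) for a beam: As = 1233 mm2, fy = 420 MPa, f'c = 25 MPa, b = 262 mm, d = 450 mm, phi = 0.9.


a = As * fy / (0.85 * f'c * b)
= 1233 * 420 / (0.85 * 25 * 262)
= 93.0148 mm
Mn = As * fy * (d - a/2) / 10^6
= 208.9527 kN-m
phi*Mn = 0.9 * 208.9527 = 188.06 kN-m

188.06


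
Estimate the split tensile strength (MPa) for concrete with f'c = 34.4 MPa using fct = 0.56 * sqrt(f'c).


fct = 0.56 * sqrt(34.4)
= 0.56 * 5.865
= 3.284 MPa

3.284


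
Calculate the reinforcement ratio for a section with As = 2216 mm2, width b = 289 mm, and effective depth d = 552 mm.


rho = As / (b * d)
= 2216 / (289 * 552)
= 0.0139

0.0139


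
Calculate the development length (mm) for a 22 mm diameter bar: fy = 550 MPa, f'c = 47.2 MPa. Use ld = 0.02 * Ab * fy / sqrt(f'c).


Ab = pi * 22^2 / 4 = 380.133 mm2
ld = 0.02 * 380.133 * 550 / sqrt(47.2)
= 608.6 mm

608.6


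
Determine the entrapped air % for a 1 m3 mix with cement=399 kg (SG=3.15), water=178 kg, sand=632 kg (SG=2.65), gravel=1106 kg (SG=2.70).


Vol cement = 399 / (3.15 * 1000) = 0.126667 m3
Vol water = 178 / 1000 = 0.178 m3
Vol sand = 632 / (2.65 * 1000) = 0.238491 m3
Vol gravel = 1106 / (2.70 * 1000) = 0.40963 m3
Total solid + water volume = 0.952787 m3
Air = (1 - 0.952787) * 100 = 4.72%

4.72


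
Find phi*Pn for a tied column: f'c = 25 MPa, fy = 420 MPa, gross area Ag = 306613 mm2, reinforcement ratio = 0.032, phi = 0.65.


Ast = rho * Ag = 0.032 * 306613 = 9811.616 mm2
phi*Pn = 0.65 * 0.80 * (0.85 * 25 * (306613 - 9811.616) + 420 * 9811.616) / 1000
= 5422.51 kN

5422.51


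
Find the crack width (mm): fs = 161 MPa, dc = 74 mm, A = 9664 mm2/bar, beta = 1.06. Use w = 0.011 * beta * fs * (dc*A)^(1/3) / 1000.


w = 0.011 * beta * fs * (dc * A)^(1/3) / 1000
= 0.011 * 1.06 * 161 * (74 * 9664)^(1/3) / 1000
= 0.168 mm

0.168


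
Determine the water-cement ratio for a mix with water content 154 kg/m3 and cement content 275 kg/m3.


w/c = water / cement
w/c = 154 / 275 = 0.56

0.56


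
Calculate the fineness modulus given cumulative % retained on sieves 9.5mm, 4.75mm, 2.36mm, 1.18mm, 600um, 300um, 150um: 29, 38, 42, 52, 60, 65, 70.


FM = sum(cumulative % retained) / 100
= 356 / 100
= 3.56

3.56


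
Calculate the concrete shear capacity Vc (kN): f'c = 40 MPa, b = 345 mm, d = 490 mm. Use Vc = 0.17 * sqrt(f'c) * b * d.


Vc = 0.17 * sqrt(40) * 345 * 490 / 1000
= 181.76 kN

181.76


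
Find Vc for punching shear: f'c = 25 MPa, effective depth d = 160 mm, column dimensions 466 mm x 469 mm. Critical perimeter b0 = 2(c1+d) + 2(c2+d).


b0 = 2*(466 + 160) + 2*(469 + 160) = 2510 mm
Vc = 0.33 * sqrt(25) * 2510 * 160 / 1000
= 662.64 kN

662.64


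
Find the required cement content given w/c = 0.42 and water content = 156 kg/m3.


Cement = water / (w/c)
= 156 / 0.42
= 371.4 kg/m3

371.4


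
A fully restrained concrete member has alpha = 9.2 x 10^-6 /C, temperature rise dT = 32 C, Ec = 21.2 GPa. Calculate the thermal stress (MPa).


sigma = alpha * dT * Ec
= 9.2e-6 * 32 * 21.2 * 1000
= 6.241 MPa

6.241


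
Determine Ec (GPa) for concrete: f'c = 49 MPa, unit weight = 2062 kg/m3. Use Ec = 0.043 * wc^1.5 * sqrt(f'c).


Ec = 0.043 * 2062^1.5 * sqrt(49) / 1000
= 28.18 GPa

28.18


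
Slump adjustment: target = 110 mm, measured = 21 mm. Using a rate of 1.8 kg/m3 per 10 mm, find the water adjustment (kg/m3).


Difference = 110 - 21 = 89 mm
Water adjustment = 89 * 1.8 / 10 = 16.0 kg/m3

16.0


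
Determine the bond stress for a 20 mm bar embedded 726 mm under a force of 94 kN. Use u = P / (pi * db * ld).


u = P / (pi * db * ld)
= 94 * 1000 / (pi * 20 * 726)
= 2.061 MPa

2.061


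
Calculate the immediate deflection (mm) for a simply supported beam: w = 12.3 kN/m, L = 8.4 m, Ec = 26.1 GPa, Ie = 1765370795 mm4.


Convert: L = 8.4 m = 8400 mm, Ec = 26.1 GPa = 26100 MPa
delta = 5 * 12.3 * 8400^4 / (384 * 26100 * 1765370795)
= 17.31 mm

17.31


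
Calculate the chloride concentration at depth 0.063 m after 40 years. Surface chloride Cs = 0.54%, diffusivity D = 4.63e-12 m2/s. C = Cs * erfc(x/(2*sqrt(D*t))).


t_seconds = 40 * 365.25 * 24 * 3600 = 1262304000.0 s
arg = 0.063 / (2 * sqrt(4.63e-12 * 1262304000.0))
= 0.412
erfc(0.412) = 0.5601
C = 0.54 * 0.5601 = 0.3024%

0.3024


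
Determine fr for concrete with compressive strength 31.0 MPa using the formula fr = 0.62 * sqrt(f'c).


fr = 0.62 * sqrt(31.0)
= 3.452 MPa

3.452


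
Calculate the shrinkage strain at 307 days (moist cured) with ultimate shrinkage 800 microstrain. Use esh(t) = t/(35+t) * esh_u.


esh(307) = 307 / (35 + 307) * 800
= 307 / 342 * 800
= 718.1 microstrain

718.1


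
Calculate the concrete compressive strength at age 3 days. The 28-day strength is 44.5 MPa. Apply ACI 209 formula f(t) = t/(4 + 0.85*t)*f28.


f(3) = 3 / (4 + 0.85 * 3) * 44.5
= 3 / 6.55 * 44.5
= 20.38 MPa

20.38


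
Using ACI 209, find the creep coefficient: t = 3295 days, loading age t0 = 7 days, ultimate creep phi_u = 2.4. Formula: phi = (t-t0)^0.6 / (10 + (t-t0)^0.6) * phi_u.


dt = 3295 - 7 = 3288
phi = 3288^0.6 / (10 + 3288^0.6) * 2.4
= 2.227

2.227


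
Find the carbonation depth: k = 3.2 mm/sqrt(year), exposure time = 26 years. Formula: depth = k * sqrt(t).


depth = k * sqrt(t)
= 3.2 * sqrt(26)
= 16.32 mm

16.32


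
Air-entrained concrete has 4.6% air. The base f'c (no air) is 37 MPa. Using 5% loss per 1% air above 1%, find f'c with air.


Strength loss = (4.6 - 1) * 5 = 18.0%
f'c = 37 * (1 - 18.0/100)
= 30.34 MPa

30.34


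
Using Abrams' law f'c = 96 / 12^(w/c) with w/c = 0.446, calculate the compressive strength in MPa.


f'c = 96 / 12^0.446
= 96 / 3.029
= 31.69 MPa

31.69


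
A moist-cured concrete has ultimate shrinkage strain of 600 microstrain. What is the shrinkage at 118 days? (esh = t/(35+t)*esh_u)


esh(118) = 118 / (35 + 118) * 600
= 118 / 153 * 600
= 462.7 microstrain

462.7


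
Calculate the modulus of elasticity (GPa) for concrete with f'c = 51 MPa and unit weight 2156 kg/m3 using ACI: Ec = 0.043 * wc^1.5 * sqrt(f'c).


Ec = 0.043 * 2156^1.5 * sqrt(51) / 1000
= 30.74 GPa

30.74


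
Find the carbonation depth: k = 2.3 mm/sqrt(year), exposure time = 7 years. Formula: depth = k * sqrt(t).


depth = k * sqrt(t)
= 2.3 * sqrt(7)
= 6.09 mm

6.09


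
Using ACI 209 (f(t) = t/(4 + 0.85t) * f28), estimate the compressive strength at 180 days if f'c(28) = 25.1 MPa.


f(180) = 180 / (4 + 0.85 * 180) * 25.1
= 180 / 157.0 * 25.1
= 28.78 MPa

28.78


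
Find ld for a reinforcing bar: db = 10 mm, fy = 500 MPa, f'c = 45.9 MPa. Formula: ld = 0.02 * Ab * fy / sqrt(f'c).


Ab = pi * 10^2 / 4 = 78.54 mm2
ld = 0.02 * 78.54 * 500 / sqrt(45.9)
= 115.9 mm

115.9


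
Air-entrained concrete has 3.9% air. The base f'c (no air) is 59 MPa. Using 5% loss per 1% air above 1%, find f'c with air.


Strength loss = (3.9 - 1) * 5 = 14.5%
f'c = 59 * (1 - 14.5/100)
= 50.45 MPa

50.45


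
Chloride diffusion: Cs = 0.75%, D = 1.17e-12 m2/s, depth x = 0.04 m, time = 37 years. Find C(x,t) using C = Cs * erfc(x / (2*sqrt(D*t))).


t_seconds = 37 * 365.25 * 24 * 3600 = 1167631200.0 s
arg = 0.04 / (2 * sqrt(1.17e-12 * 1167631200.0))
= 0.5411
erfc(0.5411) = 0.4441
C = 0.75 * 0.4441 = 0.3331%

0.3331


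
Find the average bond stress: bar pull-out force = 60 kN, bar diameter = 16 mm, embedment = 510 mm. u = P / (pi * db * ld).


u = P / (pi * db * ld)
= 60 * 1000 / (pi * 16 * 510)
= 2.341 MPa

2.341


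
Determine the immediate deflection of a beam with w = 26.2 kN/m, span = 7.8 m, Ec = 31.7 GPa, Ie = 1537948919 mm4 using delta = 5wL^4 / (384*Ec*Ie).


Convert: L = 7.8 m = 7800 mm, Ec = 31.7 GPa = 31700 MPa
delta = 5 * 26.2 * 7800^4 / (384 * 31700 * 1537948919)
= 25.9 mm

25.9


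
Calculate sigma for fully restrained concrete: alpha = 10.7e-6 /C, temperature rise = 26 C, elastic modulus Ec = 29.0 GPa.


sigma = alpha * dT * Ec
= 10.7e-6 * 26 * 29.0 * 1000
= 8.068 MPa

8.068


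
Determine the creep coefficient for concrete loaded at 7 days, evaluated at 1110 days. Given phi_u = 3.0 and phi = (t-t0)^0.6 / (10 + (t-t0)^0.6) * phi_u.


dt = 1110 - 7 = 1103
phi = 1103^0.6 / (10 + 1103^0.6) * 3.0
= 2.61

2.61


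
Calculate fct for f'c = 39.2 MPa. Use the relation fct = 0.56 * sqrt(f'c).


fct = 0.56 * sqrt(39.2)
= 0.56 * 6.261
= 3.506 MPa

3.506


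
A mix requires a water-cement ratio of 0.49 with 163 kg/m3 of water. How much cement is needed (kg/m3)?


Cement = water / (w/c)
= 163 / 0.49
= 332.7 kg/m3

332.7


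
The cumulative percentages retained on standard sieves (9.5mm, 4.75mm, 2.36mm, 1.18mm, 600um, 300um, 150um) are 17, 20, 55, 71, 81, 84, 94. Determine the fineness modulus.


FM = sum(cumulative % retained) / 100
= 422 / 100
= 4.22

4.22


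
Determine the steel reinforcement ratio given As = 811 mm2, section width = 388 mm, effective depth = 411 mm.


rho = As / (b * d)
= 811 / (388 * 411)
= 0.0051

0.0051


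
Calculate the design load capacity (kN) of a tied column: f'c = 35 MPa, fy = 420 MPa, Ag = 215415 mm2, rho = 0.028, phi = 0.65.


Ast = rho * Ag = 0.028 * 215415 = 6031.62 mm2
phi*Pn = 0.65 * 0.80 * (0.85 * 35 * (215415 - 6031.62) + 420 * 6031.62) / 1000
= 4556.47 kN

4556.47


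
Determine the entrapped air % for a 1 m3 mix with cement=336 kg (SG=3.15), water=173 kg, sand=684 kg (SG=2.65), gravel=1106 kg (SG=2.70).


Vol cement = 336 / (3.15 * 1000) = 0.106667 m3
Vol water = 173 / 1000 = 0.173 m3
Vol sand = 684 / (2.65 * 1000) = 0.258113 m3
Vol gravel = 1106 / (2.70 * 1000) = 0.40963 m3
Total solid + water volume = 0.94741 m3
Air = (1 - 0.94741) * 100 = 5.26%

5.26


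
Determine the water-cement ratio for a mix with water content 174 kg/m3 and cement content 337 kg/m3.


w/c = water / cement
w/c = 174 / 337 = 0.516

0.516


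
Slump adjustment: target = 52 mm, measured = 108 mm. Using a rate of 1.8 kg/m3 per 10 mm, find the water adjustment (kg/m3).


Difference = 52 - 108 = -56 mm
Water adjustment = -56 * 1.8 / 10 = -10.1 kg/m3

-10.1


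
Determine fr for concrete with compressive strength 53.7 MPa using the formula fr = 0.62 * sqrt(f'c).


fr = 0.62 * sqrt(53.7)
= 4.543 MPa

4.543


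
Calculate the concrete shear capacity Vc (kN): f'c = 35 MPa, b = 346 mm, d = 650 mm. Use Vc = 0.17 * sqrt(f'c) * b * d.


Vc = 0.17 * sqrt(35) * 346 * 650 / 1000
= 226.19 kN

226.19
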